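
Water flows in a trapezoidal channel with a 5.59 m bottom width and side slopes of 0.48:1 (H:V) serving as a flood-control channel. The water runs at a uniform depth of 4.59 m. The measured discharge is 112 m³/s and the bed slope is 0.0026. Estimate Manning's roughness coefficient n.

With bottom width b = 5.59 m and side slope z = 0.48: A = (b + zy)y = (5.59 + 0.48×4.59)×4.59 = 35.77 m²; P = b + 2y√(1+z²) = 5.59 + 2×4.59×1.109 = 15.77 m.
Hydraulic radius R = A/P = 35.77/15.77 = 2.268 m.
Rearranging Manning's equation: n = (1/Q) A R^(2/3) S^(1/2) = (1/112) × 35.77 × 2.268^(2/3) × √0.0026 = 0.0281.

n = 0.0281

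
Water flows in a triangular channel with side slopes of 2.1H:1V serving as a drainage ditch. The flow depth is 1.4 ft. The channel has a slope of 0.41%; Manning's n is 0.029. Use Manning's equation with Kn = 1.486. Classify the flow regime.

For a triangular section with side slope z = 2.1: A = zy² = 2.1×1.4² = 4.116 ft²; P = 2y√(1+z²) = 2×1.4×2.326 = 6.513 ft.
Hydraulic radius R = A/P = 4.116/6.513 = 0.632 ft.
V = (1.486/n) R^(2/3) √S = (1.486/0.029) × 0.632^(2/3) × √0.0041 = 2.416 ft/s. Hydraulic depth D_h = A/T = 4.116/5.88 = 0.7 ft.
Froude number Fr = V/√(g·D_h) = 2.416/√(32.2×0.7) = 0.509, which is less than 1, so the flow is subcritical.

subcritical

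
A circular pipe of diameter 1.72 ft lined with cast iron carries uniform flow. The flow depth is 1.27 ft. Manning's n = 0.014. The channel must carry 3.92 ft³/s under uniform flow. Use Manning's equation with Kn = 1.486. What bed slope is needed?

S = 0.000971

For a circular section of diameter D = 1.72 ft at depth y = 1.27 ft, the central angle is θ = 2 arccos(1 − 2y/D) = 4.135 rad. Then A = (D²/8)(θ − sin θ) = 1.839 ft² and P = Dθ/2 = 3.557 ft.
Hydraulic radius R = A/P = 1.839/3.557 = 0.5171 ft.
From Manning's equation, S = [nQ / (1.486 A R^(2/3))]² = [0.014 × 3.92 / (1.486 × 1.839 × 0.5171^(2/3))]² = 0.000971.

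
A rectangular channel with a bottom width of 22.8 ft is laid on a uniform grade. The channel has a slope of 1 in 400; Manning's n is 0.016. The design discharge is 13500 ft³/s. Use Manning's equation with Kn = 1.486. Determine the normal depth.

Manning's equation rearranged: A R^(2/3) = nQ / (1.486·√S) = 0.016 × 13500 / (1.486 × √0.0025) = 2907.
Try y = 26.9 ft: A R^(2/3) = 2455 — too small.
Try y = 31 ft: A R^(2/3) = 2906 — close enough.

y_n = 31 ft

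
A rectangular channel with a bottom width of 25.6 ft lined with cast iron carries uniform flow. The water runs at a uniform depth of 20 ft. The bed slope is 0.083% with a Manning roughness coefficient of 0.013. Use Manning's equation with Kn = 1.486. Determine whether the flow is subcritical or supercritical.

Flow area A = b·y = 25.6 × 20 = 512 ft². Wetted perimeter P = b + 2y = 25.6 + 2×20 = 65.6 ft.
Hydraulic radius R = A/P = 512/65.6 = 7.805 ft.
V = (1.486/n) R^(2/3) √S = (1.486/0.013) × 7.805^(2/3) × √0.00083 = 12.96 ft/s. Hydraulic depth D_h = A/T = 512/25.6 = 20 ft.
Froude number Fr = V/√(g·D_h) = 12.96/√(32.2×20) = 0.511, which is less than 1, so the flow is subcritical.

subcritical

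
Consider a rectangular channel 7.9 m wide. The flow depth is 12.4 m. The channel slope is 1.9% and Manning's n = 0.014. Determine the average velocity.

V = 20.5 m/s

Flow area A = b·y = 7.9 × 12.4 = 97.96 m². Wetted perimeter P = b + 2y = 7.9 + 2×12.4 = 32.7 m.
Hydraulic radius R = A/P = 97.96/32.7 = 2.996 m.
From Manning's equation, V = (1/n) R^(2/3) S^(1/2) = (1/0.014) × 2.996^(2/3) × 0.019^(1/2) = 20.5 m/s.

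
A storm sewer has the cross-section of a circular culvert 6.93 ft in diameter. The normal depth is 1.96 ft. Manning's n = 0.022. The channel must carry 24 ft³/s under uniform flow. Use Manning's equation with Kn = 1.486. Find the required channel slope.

S = 0.0014

For a circular section of diameter D = 6.93 ft at depth y = 1.96 ft, the central angle is θ = 2 arccos(1 − 2y/D) = 2.243 rad. Then A = (D²/8)(θ − sin θ) = 8.768 ft² and P = Dθ/2 = 7.772 ft.
Hydraulic radius R = A/P = 8.768/7.772 = 1.128 ft.
From Manning's equation, S = [nQ / (1.486 A R^(2/3))]² = [0.022 × 24 / (1.486 × 8.768 × 1.128^(2/3))]² = 0.0014.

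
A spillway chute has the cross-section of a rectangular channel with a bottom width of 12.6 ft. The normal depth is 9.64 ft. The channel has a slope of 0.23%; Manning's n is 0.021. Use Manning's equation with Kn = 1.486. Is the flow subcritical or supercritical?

subcritical

Flow area A = b·y = 12.6 × 9.64 = 121.5 ft². Wetted perimeter P = b + 2y = 12.6 + 2×9.64 = 31.88 ft.
Hydraulic radius R = A/P = 121.5/31.88 = 3.81 ft.
V = (1.486/n) R^(2/3) √S = (1.486/0.021) × 3.81^(2/3) × √0.0023 = 8.278 ft/s. Hydraulic depth D_h = A/T = 121.5/12.6 = 9.64 ft.
Froude number Fr = V/√(g·D_h) = 8.278/√(32.2×9.64) = 0.47, which is less than 1, so the flow is subcritical.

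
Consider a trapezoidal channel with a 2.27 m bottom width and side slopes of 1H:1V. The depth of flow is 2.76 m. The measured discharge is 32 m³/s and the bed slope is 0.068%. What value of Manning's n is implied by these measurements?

With bottom width b = 2.27 m and side slope z = 1: A = (b + zy)y = (2.27 + 1×2.76)×2.76 = 13.88 m²; P = b + 2y√(1+z²) = 2.27 + 2×2.76×1.414 = 10.08 m.
Hydraulic radius R = A/P = 13.88/10.08 = 1.378 m.
Rearranging Manning's equation: n = (1/Q) A R^(2/3) S^(1/2) = (1/32) × 13.88 × 1.378^(2/3) × √0.00068 = 0.014.

n = 0.014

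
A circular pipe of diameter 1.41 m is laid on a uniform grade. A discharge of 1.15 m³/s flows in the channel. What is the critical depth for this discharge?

y_c = 0.555 m

At critical depth, Q² T / (g A³) = 1, i.e. A³/T = Q²/g = 1.15²/9.81 = 0.1348.
Try y = 0.71 m: A³/T = 0.3467 — over.
Try y = 0.439 m: A³/T = 0.05464 — short.
Try y = 0.555 m: A³/T = 0.135 — ≈ 0.1348.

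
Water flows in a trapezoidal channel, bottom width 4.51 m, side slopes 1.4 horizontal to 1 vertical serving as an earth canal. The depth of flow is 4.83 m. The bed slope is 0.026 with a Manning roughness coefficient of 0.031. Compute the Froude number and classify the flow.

With bottom width b = 4.51 m and side slope z = 1.4: A = (b + zy)y = (4.51 + 1.4×4.83)×4.83 = 54.44 m²; P = b + 2y√(1+z²) = 4.51 + 2×4.83×1.72 = 21.13 m.
Hydraulic radius R = A/P = 54.44/21.13 = 2.577 m.
V = (1/n) R^(2/3) √S = (1/0.031) × 2.577^(2/3) × √0.026 = 9.776 m/s. Hydraulic depth D_h = A/T = 54.44/18.03 = 3.019 m.
Froude number Fr = V/√(g·D_h) = 9.776/√(9.81×3.019) = 1.8, which is greater than 1, so the flow is supercritical.

supercritical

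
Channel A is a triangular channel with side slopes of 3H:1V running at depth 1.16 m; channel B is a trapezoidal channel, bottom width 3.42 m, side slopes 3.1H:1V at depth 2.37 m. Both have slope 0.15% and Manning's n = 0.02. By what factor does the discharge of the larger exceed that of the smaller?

Channel A: For a triangular section with side slope z = 3: A = zy² = 3×1.16² = 4.037 m²; P = 2y√(1+z²) = 2×1.16×3.162 = 7.336 m. Hydraulic radius R = A/P = 4.037/7.336 = 0.5502 m. Q_A = (1/0.02)·4.037·0.5502^(2/3)·√0.0015 = 5.249 m³/s.
Channel B: With bottom width b = 3.42 m and side slope z = 3.1: A = (b + zy)y = (3.42 + 3.1×2.37)×2.37 = 25.52 m²; P = b + 2y√(1+z²) = 3.42 + 2×2.37×3.257 = 18.86 m. Hydraulic radius R = A/P = 25.52/18.86 = 1.353 m. Q_B = (1/0.02)·25.52·1.353^(2/3)·√0.0015 = 60.45 m³/s.
The larger discharge is 60.45 m³/s and the smaller is 5.249 m³/s; the ratio is 11.5.

11.5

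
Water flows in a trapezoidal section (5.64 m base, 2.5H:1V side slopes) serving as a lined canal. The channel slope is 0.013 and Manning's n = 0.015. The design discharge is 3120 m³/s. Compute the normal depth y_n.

y_n = 7.15 m

Manning's equation rearranged: A R^(2/3) = nQ / (1·√S) = 0.015 × 3120 / (√0.013) = 410.5.
At y = 4.92 m: A R^(2/3) = 173.1 — short.
At y = 8.62 m: A R^(2/3) = 639 — over.
At y = 7.15 m: A R^(2/3) = 410.1 — close enough.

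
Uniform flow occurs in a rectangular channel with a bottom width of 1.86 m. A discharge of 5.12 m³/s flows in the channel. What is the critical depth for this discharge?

y_c = 0.918 m

For a rectangular channel, critical depth y_c = (q²/g)^(1/3) where q = Q/b = 5.12/1.86 = 2.753 m²/s.
So y_c = (2.753²/9.81)^(1/3) = 0.918 m.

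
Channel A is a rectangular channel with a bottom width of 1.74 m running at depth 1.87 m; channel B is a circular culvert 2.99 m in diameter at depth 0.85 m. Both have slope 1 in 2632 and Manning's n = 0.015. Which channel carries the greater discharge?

Channel A: Flow area A = b·y = 1.74 × 1.87 = 3.254 m². Wetted perimeter P = b + 2y = 1.74 + 2×1.87 = 5.48 m. Hydraulic radius R = A/P = 3.254/5.48 = 0.5938 m. Q_A = (1/0.015)·3.254·0.5938^(2/3)·√0.0003799 = 2.987 m³/s.
Channel B: For a circular section of diameter D = 2.99 m at depth y = 0.85 m, the central angle is θ = 2 arccos(1 − 2y/D) = 2.249 rad. Then A = (D²/8)(θ − sin θ) = 1.644 m² and P = Dθ/2 = 3.363 m. Hydraulic radius R = A/P = 1.644/3.363 = 0.4888 m. Q_B = (1/0.015)·1.644·0.4888^(2/3)·√0.0003799 = 1.326 m³/s.
Q_A = 2.987 m³/s vs Q_B = 1.326 m³/s, so channel A carries more.

channel A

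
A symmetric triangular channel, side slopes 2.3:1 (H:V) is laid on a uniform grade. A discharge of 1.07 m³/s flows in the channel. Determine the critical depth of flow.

At critical depth, Q² T / (g A³) = 1, i.e. A³/T = Q²/g = 1.07²/9.81 = 0.1167.
At y = 0.366 m: A³/T = 0.01737 — short.
At y = 0.663 m: A³/T = 0.3388 — over.
At y = 0.536 m: A³/T = 0.117 — close enough.

y_c = 0.536 m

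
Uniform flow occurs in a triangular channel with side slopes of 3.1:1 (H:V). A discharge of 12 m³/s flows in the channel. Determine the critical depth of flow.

y_c = 1.25 m

At critical depth, Q² T / (g A³) = 1, i.e. A³/T = Q²/g = 12²/9.81 = 14.68.
At y = 0.897 m: A³/T = 2.79 — short.
At y = 1.48 m: A³/T = 34.12 — over.
At y = 1.25 m: A³/T = 14.66 — matches.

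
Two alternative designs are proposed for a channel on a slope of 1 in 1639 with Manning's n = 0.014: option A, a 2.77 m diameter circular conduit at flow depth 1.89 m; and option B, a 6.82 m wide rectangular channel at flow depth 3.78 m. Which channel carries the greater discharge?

Channel A: For a circular section of diameter D = 2.77 m at depth y = 1.89 m, the central angle is θ = 2 arccos(1 − 2y/D) = 3.888 rad. Then A = (D²/8)(θ − sin θ) = 4.38 m² and P = Dθ/2 = 5.385 m. Hydraulic radius R = A/P = 4.38/5.385 = 0.8134 m. Q_A = (1/0.014)·4.38·0.8134^(2/3)·√0.0006101 = 6.735 m³/s.
Channel B: Flow area A = b·y = 6.82 × 3.78 = 25.78 m². Wetted perimeter P = b + 2y = 6.82 + 2×3.78 = 14.38 m. Hydraulic radius R = A/P = 25.78/14.38 = 1.793 m. Q_B = (1/0.014)·25.78·1.793^(2/3)·√0.0006101 = 67.12 m³/s.
Q_A = 6.735 m³/s vs Q_B = 67.12 m³/s, so channel B carries more.

channel B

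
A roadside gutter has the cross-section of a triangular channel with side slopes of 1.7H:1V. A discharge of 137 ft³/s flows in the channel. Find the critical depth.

y_c = 3.32 ft

At critical depth, Q² T / (g A³) = 1, i.e. A³/T = Q²/g = 137²/32.2 = 582.9.
Try y = 4.15 ft: A³/T = 1779 — high.
Try y = 2.48 ft: A³/T = 135.6 — low.
Try y = 3.32 ft: A³/T = 582.9 — close enough.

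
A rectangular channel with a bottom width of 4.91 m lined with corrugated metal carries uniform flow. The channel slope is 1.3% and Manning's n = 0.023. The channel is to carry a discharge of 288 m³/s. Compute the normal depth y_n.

y_n = 7.8 m

Manning's equation rearranged: A R^(2/3) = nQ / (1·√S) = 0.023 × 288 / (√0.013) = 58.1.
Try y = 6.9 m: A R^(2/3) = 50.33 — low.
Try y = 8.49 m: A R^(2/3) = 64.04 — high.
Try y = 7.8 m: A R^(2/3) = 58.07 — matches.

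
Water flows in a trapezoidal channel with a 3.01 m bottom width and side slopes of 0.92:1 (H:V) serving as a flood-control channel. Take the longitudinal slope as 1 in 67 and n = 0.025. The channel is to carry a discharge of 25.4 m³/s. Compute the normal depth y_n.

y_n = 1.35 m

Manning's equation rearranged: A R^(2/3) = nQ / (1·√S) = 0.025 × 25.4 / (√0.01493) = 5.198.
At y = 1.58 m: A R^(2/3) = 6.89 — over.
At y = 0.995 m: A R^(2/3) = 3.031 — short.
At y = 1.35 m: A R^(2/3) = 5.189 — ≈ 5.198.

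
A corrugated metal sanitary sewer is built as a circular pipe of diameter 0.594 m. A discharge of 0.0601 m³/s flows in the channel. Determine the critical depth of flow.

At critical depth, Q² T / (g A³) = 1, i.e. A³/T = Q²/g = 0.0601²/9.81 = 0.0003682.
Trying y = 0.19 m: A³/T = 0.0008049 — too large.
Trying y = 0.155 m: A³/T = 0.0003652 — ≈ 0.0003682.

y_c = 0.155 m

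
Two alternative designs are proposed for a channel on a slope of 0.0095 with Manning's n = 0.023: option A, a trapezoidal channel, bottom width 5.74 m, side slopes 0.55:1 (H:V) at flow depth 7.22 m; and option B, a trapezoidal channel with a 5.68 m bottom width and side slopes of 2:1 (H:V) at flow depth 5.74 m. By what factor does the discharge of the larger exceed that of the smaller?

1.4

Channel A: With bottom width b = 5.74 m and side slope z = 0.55: A = (b + zy)y = (5.74 + 0.55×7.22)×7.22 = 70.11 m²; P = b + 2y√(1+z²) = 5.74 + 2×7.22×1.141 = 22.22 m. Hydraulic radius R = A/P = 70.11/22.22 = 3.155 m. Q_A = (1/0.023)·70.11·3.155^(2/3)·√0.0095 = 639.2 m³/s.
Channel B: With bottom width b = 5.68 m and side slope z = 2: A = (b + zy)y = (5.68 + 2×5.74)×5.74 = 98.5 m²; P = b + 2y√(1+z²) = 5.68 + 2×5.74×2.236 = 31.35 m. Hydraulic radius R = A/P = 98.5/31.35 = 3.142 m. Q_B = (1/0.023)·98.5·3.142^(2/3)·√0.0095 = 895.4 m³/s.
The larger discharge is 895.4 m³/s and the smaller is 639.2 m³/s; the ratio is 1.4.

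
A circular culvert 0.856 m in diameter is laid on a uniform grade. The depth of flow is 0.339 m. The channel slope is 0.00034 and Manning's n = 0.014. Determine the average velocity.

V = 0.423 m/s

For a circular section of diameter D = 0.856 m at depth y = 0.339 m, the central angle is θ = 2 arccos(1 − 2y/D) = 2.723 rad. Then A = (D²/8)(θ − sin θ) = 0.2121 m² and P = Dθ/2 = 1.165 m.
Hydraulic radius R = A/P = 0.2121/1.165 = 0.182 m.
From Manning's equation, V = (1/n) R^(2/3) S^(1/2) = (1/0.014) × 0.182^(2/3) × 0.00034^(1/2) = 0.423 m/s.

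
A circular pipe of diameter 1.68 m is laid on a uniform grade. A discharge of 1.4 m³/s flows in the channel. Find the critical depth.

y_c = 0.583 m

At critical depth, Q² T / (g A³) = 1, i.e. A³/T = Q²/g = 1.4²/9.81 = 0.1998.
Try y = 0.647 m: A³/T = 0.2981 — over.
Try y = 0.444 m: A³/T = 0.06946 — short.
Try y = 0.583 m: A³/T = 0.1996 — matches.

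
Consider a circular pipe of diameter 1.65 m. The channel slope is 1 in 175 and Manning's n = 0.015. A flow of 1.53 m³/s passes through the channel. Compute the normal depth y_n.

y_n = 0.57 m

Manning's equation rearranged: A R^(2/3) = nQ / (1·√S) = 0.015 × 1.53 / (√0.005714) = 0.3036.
At y = 0.402 m: A R^(2/3) = 0.1542 — short.
At y = 0.71 m: A R^(2/3) = 0.4557 — over.
At y = 0.57 m: A R^(2/3) = 0.304 — close enough.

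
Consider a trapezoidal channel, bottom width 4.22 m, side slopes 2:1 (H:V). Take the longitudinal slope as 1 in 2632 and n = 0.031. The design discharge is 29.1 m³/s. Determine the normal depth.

Manning's equation rearranged: A R^(2/3) = nQ / (1·√S) = 0.031 × 29.1 / (√0.0003799) = 46.28.
At y = 3.87 m: A R^(2/3) = 77.1 — over.
At y = 3.06 m: A R^(2/3) = 46.25 — matches.

y_n = 3.06 m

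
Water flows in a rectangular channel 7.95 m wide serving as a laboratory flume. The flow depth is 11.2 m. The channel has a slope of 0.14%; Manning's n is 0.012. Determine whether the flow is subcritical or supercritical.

Flow area A = b·y = 7.95 × 11.2 = 89.04 m². Wetted perimeter P = b + 2y = 7.95 + 2×11.2 = 30.35 m.
Hydraulic radius R = A/P = 89.04/30.35 = 2.934 m.
V = (1/n) R^(2/3) √S = (1/0.012) × 2.934^(2/3) × √0.0014 = 6.39 m/s. Hydraulic depth D_h = A/T = 89.04/7.95 = 11.2 m.
Froude number Fr = V/√(g·D_h) = 6.39/√(9.81×11.2) = 0.61, which is less than 1, so the flow is subcritical.

subcritical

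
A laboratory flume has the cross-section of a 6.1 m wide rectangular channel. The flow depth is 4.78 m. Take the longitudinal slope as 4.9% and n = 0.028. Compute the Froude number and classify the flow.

Flow area A = b·y = 6.1 × 4.78 = 29.16 m². Wetted perimeter P = b + 2y = 6.1 + 2×4.78 = 15.66 m.
Hydraulic radius R = A/P = 29.16/15.66 = 1.862 m.
V = (1/n) R^(2/3) √S = (1/0.028) × 1.862^(2/3) × √0.049 = 11.97 m/s. Hydraulic depth D_h = A/T = 29.16/6.1 = 4.78 m.
Froude number Fr = V/√(g·D_h) = 11.97/√(9.81×4.78) = 1.75, which is greater than 1, so the flow is supercritical.

supercritical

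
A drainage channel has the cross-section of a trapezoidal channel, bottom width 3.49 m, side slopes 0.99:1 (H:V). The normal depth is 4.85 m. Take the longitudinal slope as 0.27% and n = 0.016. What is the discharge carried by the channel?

With bottom width b = 3.49 m and side slope z = 0.99: A = (b + zy)y = (3.49 + 0.99×4.85)×4.85 = 40.21 m²; P = b + 2y√(1+z²) = 3.49 + 2×4.85×1.407 = 17.14 m.
Hydraulic radius R = A/P = 40.21/17.14 = 2.346 m.
Manning's equation: Q = (1/n) A R^(2/3) S^(1/2) = (1/0.016) × 40.21 × 2.346^(2/3) × 0.0027^(1/2) = 231 m³/s.

Q = 231 m³/s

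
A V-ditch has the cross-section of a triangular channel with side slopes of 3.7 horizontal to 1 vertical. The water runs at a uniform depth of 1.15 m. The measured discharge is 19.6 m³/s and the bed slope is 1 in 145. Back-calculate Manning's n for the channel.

For a triangular section with side slope z = 3.7: A = zy² = 3.7×1.15² = 4.893 m²; P = 2y√(1+z²) = 2×1.15×3.833 = 8.815 m.
Hydraulic radius R = A/P = 4.893/8.815 = 0.5551 m.
Rearranging Manning's equation: n = (1/Q) A R^(2/3) S^(1/2) = (1/19.6) × 4.893 × 0.5551^(2/3) × √0.006897 = 0.014.

n = 0.014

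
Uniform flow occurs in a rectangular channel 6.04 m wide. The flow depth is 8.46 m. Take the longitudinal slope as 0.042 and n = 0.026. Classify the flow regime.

Flow area A = b·y = 6.04 × 8.46 = 51.1 m². Wetted perimeter P = b + 2y = 6.04 + 2×8.46 = 22.96 m.
Hydraulic radius R = A/P = 51.1/22.96 = 2.226 m.
V = (1/n) R^(2/3) √S = (1/0.026) × 2.226^(2/3) × √0.042 = 13.44 m/s. Hydraulic depth D_h = A/T = 51.1/6.04 = 8.46 m.
Froude number Fr = V/√(g·D_h) = 13.44/√(9.81×8.46) = 1.47, which is greater than 1, so the flow is supercritical.

supercritical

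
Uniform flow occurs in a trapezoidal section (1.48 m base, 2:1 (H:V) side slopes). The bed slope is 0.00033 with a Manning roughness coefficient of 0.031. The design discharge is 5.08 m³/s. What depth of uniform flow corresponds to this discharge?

y_n = 1.78 m

Manning's equation rearranged: A R^(2/3) = nQ / (1·√S) = 0.031 × 5.08 / (√0.00033) = 8.669.
At y = 1.54 m: A R^(2/3) = 6.248 — low.
At y = 1.78 m: A R^(2/3) = 8.671 — close enough.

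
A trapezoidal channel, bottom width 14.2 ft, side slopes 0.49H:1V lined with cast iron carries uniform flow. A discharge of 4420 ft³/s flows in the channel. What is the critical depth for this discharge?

y_c = 12.4 ft

At critical depth, Q² T / (g A³) = 1, i.e. A³/T = Q²/g = 4420²/32.2 = 606700.
At y = 15.8 ft: A³/T = 1404000 — too large.
At y = 9.33 ft: A³/T = 230100 — too small.
At y = 12.4 ft: A³/T = 603100 — close enough.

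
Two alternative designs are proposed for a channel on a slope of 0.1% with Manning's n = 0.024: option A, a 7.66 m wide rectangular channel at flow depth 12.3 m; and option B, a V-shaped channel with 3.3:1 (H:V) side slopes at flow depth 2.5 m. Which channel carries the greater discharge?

channel A

Channel A: Flow area A = b·y = 7.66 × 12.3 = 94.22 m². Wetted perimeter P = b + 2y = 7.66 + 2×12.3 = 32.26 m. Hydraulic radius R = A/P = 94.22/32.26 = 2.921 m. Q_A = (1/0.024)·94.22·2.921^(2/3)·√0.001 = 253.7 m³/s.
Channel B: For a triangular section with side slope z = 3.3: A = zy² = 3.3×2.5² = 20.62 m²; P = 2y√(1+z²) = 2×2.5×3.448 = 17.24 m. Hydraulic radius R = A/P = 20.62/17.24 = 1.196 m. Q_B = (1/0.024)·20.62·1.196^(2/3)·√0.001 = 30.62 m³/s.
Q_A = 253.7 m³/s vs Q_B = 30.62 m³/s, so channel A carries more.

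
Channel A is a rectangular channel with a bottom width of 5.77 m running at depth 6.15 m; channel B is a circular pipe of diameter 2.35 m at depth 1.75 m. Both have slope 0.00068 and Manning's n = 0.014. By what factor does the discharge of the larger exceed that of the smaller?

20.2

Channel A: Flow area A = b·y = 5.77 × 6.15 = 35.49 m². Wetted perimeter P = b + 2y = 5.77 + 2×6.15 = 18.07 m. Hydraulic radius R = A/P = 35.49/18.07 = 1.964 m. Q_A = (1/0.014)·35.49·1.964^(2/3)·√0.00068 = 103.7 m³/s.
Channel B: For a circular section of diameter D = 2.35 m at depth y = 1.75 m, the central angle is θ = 2 arccos(1 − 2y/D) = 4.164 rad. Then A = (D²/8)(θ − sin θ) = 3.464 m² and P = Dθ/2 = 4.893 m. Hydraulic radius R = A/P = 3.464/4.893 = 0.7079 m. Q_B = (1/0.014)·3.464·0.7079^(2/3)·√0.00068 = 5.125 m³/s.
The larger discharge is 103.7 m³/s and the smaller is 5.125 m³/s; the ratio is 20.2.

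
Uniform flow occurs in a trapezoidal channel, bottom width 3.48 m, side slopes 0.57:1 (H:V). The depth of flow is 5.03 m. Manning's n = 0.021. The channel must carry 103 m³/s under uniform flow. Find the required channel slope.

S = 0.00169

With bottom width b = 3.48 m and side slope z = 0.57: A = (b + zy)y = (3.48 + 0.57×5.03)×5.03 = 31.93 m²; P = b + 2y√(1+z²) = 3.48 + 2×5.03×1.151 = 15.06 m.
Hydraulic radius R = A/P = 31.93/15.06 = 2.12 m.
From Manning's equation, S = [nQ / (1 A R^(2/3))]² = [0.021 × 103 / (1 × 31.93 × 2.12^(2/3))]² = 0.00169.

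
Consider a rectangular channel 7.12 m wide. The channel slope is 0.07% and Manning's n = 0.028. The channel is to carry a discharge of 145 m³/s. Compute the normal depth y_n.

Manning's equation rearranged: A R^(2/3) = nQ / (1·√S) = 0.028 × 145 / (√0.0007) = 153.5.
At y = 13.5 m: A R^(2/3) = 191.7 — too large.
At y = 7.93 m: A R^(2/3) = 102.8 — too small.
At y = 11.1 m: A R^(2/3) = 153.1 — ≈ 153.5.

y_n = 11.1 m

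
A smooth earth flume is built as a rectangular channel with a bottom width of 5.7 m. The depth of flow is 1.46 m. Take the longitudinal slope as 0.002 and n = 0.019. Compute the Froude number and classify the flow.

subcritical

Flow area A = b·y = 5.7 × 1.46 = 8.322 m². Wetted perimeter P = b + 2y = 5.7 + 2×1.46 = 8.62 m.
Hydraulic radius R = A/P = 8.322/8.62 = 0.9654 m.
V = (1/n) R^(2/3) √S = (1/0.019) × 0.9654^(2/3) × √0.002 = 2.299 m/s. Hydraulic depth D_h = A/T = 8.322/5.7 = 1.46 m.
Froude number Fr = V/√(g·D_h) = 2.299/√(9.81×1.46) = 0.608, which is less than 1, so the flow is subcritical.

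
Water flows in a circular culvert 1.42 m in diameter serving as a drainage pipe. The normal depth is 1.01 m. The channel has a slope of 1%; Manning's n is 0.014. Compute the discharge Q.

For a circular section of diameter D = 1.42 m at depth y = 1.01 m, the central angle is θ = 2 arccos(1 − 2y/D) = 4.014 rad. Then A = (D²/8)(θ − sin θ) = 1.205 m² and P = Dθ/2 = 2.85 m.
Hydraulic radius R = A/P = 1.205/2.85 = 0.4227 m.
Manning's equation: Q = (1/n) A R^(2/3) S^(1/2) = (1/0.014) × 1.205 × 0.4227^(2/3) × 0.01^(1/2) = 4.85 m³/s.

Q = 4.85 m³/s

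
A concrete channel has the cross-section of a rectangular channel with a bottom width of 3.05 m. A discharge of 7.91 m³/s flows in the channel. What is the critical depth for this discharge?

For a rectangular channel, critical depth y_c = (q²/g)^(1/3) where q = Q/b = 7.91/3.05 = 2.593 m²/s.
So y_c = (2.593²/9.81)^(1/3) = 0.882 m.

y_c = 0.882 m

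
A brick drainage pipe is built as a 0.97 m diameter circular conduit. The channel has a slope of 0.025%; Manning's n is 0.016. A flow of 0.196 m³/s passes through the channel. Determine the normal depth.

y_n = 0.592 m

Manning's equation rearranged: A R^(2/3) = nQ / (1·√S) = 0.016 × 0.196 / (√0.00025) = 0.1983.
At y = 0.407 m: A R^(2/3) = 0.1056 — short.
At y = 0.652 m: A R^(2/3) = 0.2278 — over.
At y = 0.592 m: A R^(2/3) = 0.1981 — close enough.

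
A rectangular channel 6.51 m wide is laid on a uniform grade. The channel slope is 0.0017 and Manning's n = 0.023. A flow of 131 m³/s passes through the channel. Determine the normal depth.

Manning's equation rearranged: A R^(2/3) = nQ / (1·√S) = 0.023 × 131 / (√0.0017) = 73.08.
At y = 5.36 m: A R^(2/3) = 55.85 — short.
At y = 6.66 m: A R^(2/3) = 73.04 — matches.

y_n = 6.66 m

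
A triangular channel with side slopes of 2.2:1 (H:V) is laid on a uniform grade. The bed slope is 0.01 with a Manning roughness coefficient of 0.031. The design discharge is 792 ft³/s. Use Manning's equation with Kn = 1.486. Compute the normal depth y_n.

y_n = 6.15 ft

Manning's equation rearranged: A R^(2/3) = nQ / (1.486·√S) = 0.031 × 792 / (1.486 × √0.01) = 165.2.
Try y = 5.52 ft: A R^(2/3) = 123.9 — short.
Try y = 7.25 ft: A R^(2/3) = 256.3 — over.
Try y = 6.15 ft: A R^(2/3) = 165.3 — ≈ 165.2.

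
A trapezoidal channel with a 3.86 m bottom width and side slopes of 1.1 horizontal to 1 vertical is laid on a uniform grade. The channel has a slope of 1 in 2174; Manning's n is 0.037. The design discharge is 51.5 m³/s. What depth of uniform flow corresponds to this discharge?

Manning's equation rearranged: A R^(2/3) = nQ / (1·√S) = 0.037 × 51.5 / (√0.00046) = 88.85.
At y = 3.58 m: A R^(2/3) = 43.2 — low.
At y = 5.68 m: A R^(2/3) = 113.2 — high.
At y = 5.07 m: A R^(2/3) = 88.76 — close enough.

y_n = 5.07 m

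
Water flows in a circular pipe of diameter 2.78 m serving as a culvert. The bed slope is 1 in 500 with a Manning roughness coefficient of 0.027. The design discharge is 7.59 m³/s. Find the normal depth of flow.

Manning's equation rearranged: A R^(2/3) = nQ / (1·√S) = 0.027 × 7.59 / (√0.002) = 4.582.
Trying y = 2.45 m: A R^(2/3) = 5.025 — high.
Trying y = 1.62 m: A R^(2/3) = 3.058 — low.
Trying y = 2.19 m: A R^(2/3) = 4.584 — ≈ 4.582.

y_n = 2.19 m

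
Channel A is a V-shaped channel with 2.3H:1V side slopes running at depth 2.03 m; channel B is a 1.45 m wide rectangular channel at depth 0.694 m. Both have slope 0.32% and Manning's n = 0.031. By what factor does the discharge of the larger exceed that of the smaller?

17.9

Channel A: For a triangular section with side slope z = 2.3: A = zy² = 2.3×2.03² = 9.478 m²; P = 2y√(1+z²) = 2×2.03×2.508 = 10.18 m. Hydraulic radius R = A/P = 9.478/10.18 = 0.9308 m. Q_A = (1/0.031)·9.478·0.9308^(2/3)·√0.0032 = 16.49 m³/s.
Channel B: Flow area A = b·y = 1.45 × 0.694 = 1.006 m². Wetted perimeter P = b + 2y = 1.45 + 2×0.694 = 2.838 m. Hydraulic radius R = A/P = 1.006/2.838 = 0.3546 m. Q_B = (1/0.031)·1.006·0.3546^(2/3)·√0.0032 = 0.9199 m³/s.
The larger discharge is 16.49 m³/s and the smaller is 0.9199 m³/s; the ratio is 17.9.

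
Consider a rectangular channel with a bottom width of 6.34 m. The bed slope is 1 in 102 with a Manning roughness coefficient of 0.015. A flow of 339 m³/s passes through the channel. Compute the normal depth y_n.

y_n = 5.16 m

Manning's equation rearranged: A R^(2/3) = nQ / (1·√S) = 0.015 × 339 / (√0.009804) = 51.36.
At y = 4.48 m: A R^(2/3) = 42.9 — too small.
At y = 5.86 m: A R^(2/3) = 60.09 — too large.
At y = 5.16 m: A R^(2/3) = 51.3 — matches.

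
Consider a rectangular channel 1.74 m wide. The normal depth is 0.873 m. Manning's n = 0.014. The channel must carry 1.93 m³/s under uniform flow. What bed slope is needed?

S = 0.000958

Flow area A = b·y = 1.74 × 0.873 = 1.519 m². Wetted perimeter P = b + 2y = 1.74 + 2×0.873 = 3.486 m.
Hydraulic radius R = A/P = 1.519/3.486 = 0.4357 m.
From Manning's equation, S = [nQ / (1 A R^(2/3))]² = [0.014 × 1.93 / (1 × 1.519 × 0.4357^(2/3))]² = 0.000958.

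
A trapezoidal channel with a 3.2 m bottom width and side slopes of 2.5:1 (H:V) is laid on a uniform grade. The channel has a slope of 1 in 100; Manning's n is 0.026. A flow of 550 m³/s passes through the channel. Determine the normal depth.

y_n = 4.92 m

Manning's equation rearranged: A R^(2/3) = nQ / (1·√S) = 0.026 × 550 / (√0.01) = 143.
Trying y = 5.69 m: A R^(2/3) = 203 — high.
Trying y = 4.38 m: A R^(2/3) = 108.4 — low.
Trying y = 4.92 m: A R^(2/3) = 143 — matches.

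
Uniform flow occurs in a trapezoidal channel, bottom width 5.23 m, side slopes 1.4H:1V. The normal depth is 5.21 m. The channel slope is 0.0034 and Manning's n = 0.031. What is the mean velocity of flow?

With bottom width b = 5.23 m and side slope z = 1.4: A = (b + zy)y = (5.23 + 1.4×5.21)×5.21 = 65.25 m²; P = b + 2y√(1+z²) = 5.23 + 2×5.21×1.72 = 23.16 m.
Hydraulic radius R = A/P = 65.25/23.16 = 2.818 m.
From Manning's equation, V = (1/n) R^(2/3) S^(1/2) = (1/0.031) × 2.818^(2/3) × 0.0034^(1/2) = 3.75 m/s.

V = 3.75 m/s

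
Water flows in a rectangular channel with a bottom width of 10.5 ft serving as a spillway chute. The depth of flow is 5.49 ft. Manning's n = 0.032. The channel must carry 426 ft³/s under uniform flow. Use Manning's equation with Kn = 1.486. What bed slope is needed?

Flow area A = b·y = 10.5 × 5.49 = 57.65 ft². Wetted perimeter P = b + 2y = 10.5 + 2×5.49 = 21.48 ft.
Hydraulic radius R = A/P = 57.65/21.48 = 2.684 ft.
From Manning's equation, S = [nQ / (1.486 A R^(2/3))]² = [0.032 × 426 / (1.486 × 57.65 × 2.684^(2/3))]² = 0.00679.

S = 0.00679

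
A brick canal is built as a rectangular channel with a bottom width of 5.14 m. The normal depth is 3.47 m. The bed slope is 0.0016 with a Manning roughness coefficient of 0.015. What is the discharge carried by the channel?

Q = 61.7 m³/s

Flow area A = b·y = 5.14 × 3.47 = 17.84 m². Wetted perimeter P = b + 2y = 5.14 + 2×3.47 = 12.08 m.
Hydraulic radius R = A/P = 17.84/12.08 = 1.476 m.
Manning's equation: Q = (1/n) A R^(2/3) S^(1/2) = (1/0.015) × 17.84 × 1.476^(2/3) × 0.0016^(1/2) = 61.7 m³/s.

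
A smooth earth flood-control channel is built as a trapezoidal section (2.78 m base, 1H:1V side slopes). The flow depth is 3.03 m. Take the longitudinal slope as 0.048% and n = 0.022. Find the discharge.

With bottom width b = 2.78 m and side slope z = 1: A = (b + zy)y = (2.78 + 1×3.03)×3.03 = 17.6 m²; P = b + 2y√(1+z²) = 2.78 + 2×3.03×1.414 = 11.35 m.
Hydraulic radius R = A/P = 17.6/11.35 = 1.551 m.
Manning's equation: Q = (1/n) A R^(2/3) S^(1/2) = (1/0.022) × 17.6 × 1.551^(2/3) × 0.00048^(1/2) = 23.5 m³/s.

Q = 23.5 m³/s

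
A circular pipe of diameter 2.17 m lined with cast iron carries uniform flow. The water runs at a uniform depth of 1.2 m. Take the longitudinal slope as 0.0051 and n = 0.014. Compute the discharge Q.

For a circular section of diameter D = 2.17 m at depth y = 1.2 m, the central angle is θ = 2 arccos(1 − 2y/D) = 3.354 rad. Then A = (D²/8)(θ − sin θ) = 2.098 m² and P = Dθ/2 = 3.639 m.
Hydraulic radius R = A/P = 2.098/3.639 = 0.5766 m.
Manning's equation: Q = (1/n) A R^(2/3) S^(1/2) = (1/0.014) × 2.098 × 0.5766^(2/3) × 0.0051^(1/2) = 7.41 m³/s.

Q = 7.41 m³/s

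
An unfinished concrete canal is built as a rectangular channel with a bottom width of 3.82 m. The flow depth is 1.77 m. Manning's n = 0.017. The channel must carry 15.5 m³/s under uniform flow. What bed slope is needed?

S = 0.0017

Flow area A = b·y = 3.82 × 1.77 = 6.761 m². Wetted perimeter P = b + 2y = 3.82 + 2×1.77 = 7.36 m.
Hydraulic radius R = A/P = 6.761/7.36 = 0.9187 m.
From Manning's equation, S = [nQ / (1 A R^(2/3))]² = [0.017 × 15.5 / (1 × 6.761 × 0.9187^(2/3))]² = 0.0017.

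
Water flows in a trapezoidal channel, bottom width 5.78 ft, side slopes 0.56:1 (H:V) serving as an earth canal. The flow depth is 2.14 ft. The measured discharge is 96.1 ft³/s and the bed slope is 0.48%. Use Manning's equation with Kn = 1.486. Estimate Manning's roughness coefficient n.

n = 0.02

With bottom width b = 5.78 ft and side slope z = 0.56: A = (b + zy)y = (5.78 + 0.56×2.14)×2.14 = 14.93 ft²; P = b + 2y√(1+z²) = 5.78 + 2×2.14×1.146 = 10.69 ft.
Hydraulic radius R = A/P = 14.93/10.69 = 1.398 ft.
Rearranging Manning's equation: n = (1.486/Q) A R^(2/3) S^(1/2) = (1.486/96.1) × 14.93 × 1.398^(2/3) × √0.0048 = 0.02.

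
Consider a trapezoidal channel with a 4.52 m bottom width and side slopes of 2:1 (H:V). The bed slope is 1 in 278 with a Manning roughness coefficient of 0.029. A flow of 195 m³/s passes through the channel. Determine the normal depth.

y_n = 4.18 m

Manning's equation rearranged: A R^(2/3) = nQ / (1·√S) = 0.029 × 195 / (√0.003597) = 94.29.
At y = 4.56 m: A R^(2/3) = 114.5 — high.
At y = 3.5 m: A R^(2/3) = 63.98 — low.
At y = 4.18 m: A R^(2/3) = 94.33 — matches.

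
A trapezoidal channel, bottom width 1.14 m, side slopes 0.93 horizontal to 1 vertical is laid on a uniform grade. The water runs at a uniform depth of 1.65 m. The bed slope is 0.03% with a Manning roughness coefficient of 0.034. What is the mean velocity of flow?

With bottom width b = 1.14 m and side slope z = 0.93: A = (b + zy)y = (1.14 + 0.93×1.65)×1.65 = 4.413 m²; P = b + 2y√(1+z²) = 1.14 + 2×1.65×1.366 = 5.647 m.
Hydraulic radius R = A/P = 4.413/5.647 = 0.7815 m.
From Manning's equation, V = (1/n) R^(2/3) S^(1/2) = (1/0.034) × 0.7815^(2/3) × 0.0003^(1/2) = 0.432 m/s.

V = 0.432 m/s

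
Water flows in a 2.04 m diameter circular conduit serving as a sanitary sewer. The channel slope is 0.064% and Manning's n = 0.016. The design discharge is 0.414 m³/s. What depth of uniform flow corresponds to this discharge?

y_n = 0.488 m

Manning's equation rearranged: A R^(2/3) = nQ / (1·√S) = 0.016 × 0.414 / (√0.00064) = 0.2618.
Trying y = 0.34 m: A R^(2/3) = 0.126 — low.
Trying y = 0.488 m: A R^(2/3) = 0.2618 — close enough.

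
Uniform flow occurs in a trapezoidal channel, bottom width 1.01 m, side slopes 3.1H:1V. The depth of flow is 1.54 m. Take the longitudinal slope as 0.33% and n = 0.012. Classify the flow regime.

supercritical

With bottom width b = 1.01 m and side slope z = 3.1: A = (b + zy)y = (1.01 + 3.1×1.54)×1.54 = 8.907 m²; P = b + 2y√(1+z²) = 1.01 + 2×1.54×3.257 = 11.04 m.
Hydraulic radius R = A/P = 8.907/11.04 = 0.8066 m.
V = (1/n) R^(2/3) √S = (1/0.012) × 0.8066^(2/3) × √0.0033 = 4.148 m/s. Hydraulic depth D_h = A/T = 8.907/10.56 = 0.8437 m.
Froude number Fr = V/√(g·D_h) = 4.148/√(9.81×0.8437) = 1.44, which is greater than 1, so the flow is supercritical.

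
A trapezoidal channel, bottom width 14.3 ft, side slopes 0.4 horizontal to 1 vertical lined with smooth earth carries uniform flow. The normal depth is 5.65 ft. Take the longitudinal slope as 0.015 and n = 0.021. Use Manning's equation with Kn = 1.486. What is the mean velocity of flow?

V = 20.1 ft/s

With bottom width b = 14.3 ft and side slope z = 0.4: A = (b + zy)y = (14.3 + 0.4×5.65)×5.65 = 93.56 ft²; P = b + 2y√(1+z²) = 14.3 + 2×5.65×1.077 = 26.47 ft.
Hydraulic radius R = A/P = 93.56/26.47 = 3.535 ft.
From Manning's equation, V = (1.486/n) R^(2/3) S^(1/2) = (1.486/0.021) × 3.535^(2/3) × 0.015^(1/2) = 20.1 ft/s.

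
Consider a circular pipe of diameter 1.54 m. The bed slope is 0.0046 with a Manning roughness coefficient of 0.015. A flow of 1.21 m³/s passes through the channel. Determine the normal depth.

Manning's equation rearranged: A R^(2/3) = nQ / (1·√S) = 0.015 × 1.21 / (√0.0046) = 0.2676.
Trying y = 0.638 m: A R^(2/3) = 0.3541 — too large.
Trying y = 0.548 m: A R^(2/3) = 0.2674 — ≈ 0.2676.

y_n = 0.548 m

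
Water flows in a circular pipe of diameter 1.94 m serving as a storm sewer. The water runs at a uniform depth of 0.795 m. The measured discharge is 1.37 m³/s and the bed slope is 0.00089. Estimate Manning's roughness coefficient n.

n = 0.014

For a circular section of diameter D = 1.94 m at depth y = 0.795 m, the central angle is θ = 2 arccos(1 − 2y/D) = 2.779 rad. Then A = (D²/8)(θ − sin θ) = 1.14 m² and P = Dθ/2 = 2.695 m.
Hydraulic radius R = A/P = 1.14/2.695 = 0.4231 m.
Rearranging Manning's equation: n = (1/Q) A R^(2/3) S^(1/2) = (1/1.37) × 1.14 × 0.4231^(2/3) × √0.00089 = 0.014.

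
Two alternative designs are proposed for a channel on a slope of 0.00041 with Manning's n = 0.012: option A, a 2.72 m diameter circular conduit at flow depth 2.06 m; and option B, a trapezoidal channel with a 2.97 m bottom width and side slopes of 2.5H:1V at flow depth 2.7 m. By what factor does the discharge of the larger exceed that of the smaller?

Channel A: For a circular section of diameter D = 2.72 m at depth y = 2.06 m, the central angle is θ = 2 arccos(1 − 2y/D) = 4.223 rad. Then A = (D²/8)(θ − sin θ) = 4.722 m² and P = Dθ/2 = 5.743 m. Hydraulic radius R = A/P = 4.722/5.743 = 0.8221 m. Q_A = (1/0.012)·4.722·0.8221^(2/3)·√0.00041 = 6.992 m³/s.
Channel B: With bottom width b = 2.97 m and side slope z = 2.5: A = (b + zy)y = (2.97 + 2.5×2.7)×2.7 = 26.24 m²; P = b + 2y√(1+z²) = 2.97 + 2×2.7×2.693 = 17.51 m. Hydraulic radius R = A/P = 26.24/17.51 = 1.499 m. Q_B = (1/0.012)·26.24·1.499^(2/3)·√0.00041 = 58 m³/s.
The larger discharge is 58 m³/s and the smaller is 6.992 m³/s; the ratio is 8.3.

8.3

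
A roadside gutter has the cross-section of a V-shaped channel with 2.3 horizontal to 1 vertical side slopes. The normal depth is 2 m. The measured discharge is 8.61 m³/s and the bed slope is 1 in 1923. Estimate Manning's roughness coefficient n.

For a triangular section with side slope z = 2.3: A = zy² = 2.3×2² = 9.2 m²; P = 2y√(1+z²) = 2×2×2.508 = 10.03 m.
Hydraulic radius R = A/P = 9.2/10.03 = 0.9171 m.
Rearranging Manning's equation: n = (1/Q) A R^(2/3) S^(1/2) = (1/8.61) × 9.2 × 0.9171^(2/3) × √0.00052 = 0.023.

n = 0.023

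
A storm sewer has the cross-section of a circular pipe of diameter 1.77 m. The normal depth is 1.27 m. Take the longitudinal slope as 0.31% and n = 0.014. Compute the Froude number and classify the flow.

For a circular section of diameter D = 1.77 m at depth y = 1.27 m, the central angle is θ = 2 arccos(1 − 2y/D) = 4.042 rad. Then A = (D²/8)(θ − sin θ) = 1.89 m² and P = Dθ/2 = 3.577 m.
Hydraulic radius R = A/P = 1.89/3.577 = 0.5283 m.
V = (1/n) R^(2/3) √S = (1/0.014) × 0.5283^(2/3) × √0.0031 = 2.599 m/s. Hydraulic depth D_h = A/T = 1.89/1.594 = 1.186 m.
Froude number Fr = V/√(g·D_h) = 2.599/√(9.81×1.186) = 0.762, which is less than 1, so the flow is subcritical.

subcritical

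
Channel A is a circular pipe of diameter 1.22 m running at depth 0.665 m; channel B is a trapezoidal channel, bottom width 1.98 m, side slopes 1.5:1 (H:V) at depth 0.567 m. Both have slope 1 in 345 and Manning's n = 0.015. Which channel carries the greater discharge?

Channel A: For a circular section of diameter D = 1.22 m at depth y = 0.665 m, the central angle is θ = 2 arccos(1 − 2y/D) = 3.322 rad. Then A = (D²/8)(θ − sin θ) = 0.6515 m² and P = Dθ/2 = 2.027 m. Hydraulic radius R = A/P = 0.6515/2.027 = 0.3215 m. Q_A = (1/0.015)·0.6515·0.3215^(2/3)·√0.002899 = 1.097 m³/s.
Channel B: With bottom width b = 1.98 m and side slope z = 1.5: A = (b + zy)y = (1.98 + 1.5×0.567)×0.567 = 1.605 m²; P = b + 2y√(1+z²) = 1.98 + 2×0.567×1.803 = 4.024 m. Hydraulic radius R = A/P = 1.605/4.024 = 0.3988 m. Q_B = (1/0.015)·1.605·0.3988^(2/3)·√0.002899 = 3.121 m³/s.
Q_A = 1.097 m³/s vs Q_B = 3.121 m³/s, so channel B carries more.

channel B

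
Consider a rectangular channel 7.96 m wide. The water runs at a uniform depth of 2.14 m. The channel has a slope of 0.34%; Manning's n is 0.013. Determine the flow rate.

Flow area A = b·y = 7.96 × 2.14 = 17.03 m². Wetted perimeter P = b + 2y = 7.96 + 2×2.14 = 12.24 m.
Hydraulic radius R = A/P = 17.03/12.24 = 1.392 m.
Manning's equation: Q = (1/n) A R^(2/3) S^(1/2) = (1/0.013) × 17.03 × 1.392^(2/3) × 0.0034^(1/2) = 95.2 m³/s.

Q = 95.2 m³/s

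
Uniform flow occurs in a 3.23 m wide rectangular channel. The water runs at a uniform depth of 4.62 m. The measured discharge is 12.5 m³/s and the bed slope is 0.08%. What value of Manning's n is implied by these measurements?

Flow area A = b·y = 3.23 × 4.62 = 14.92 m². Wetted perimeter P = b + 2y = 3.23 + 2×4.62 = 12.47 m.
Hydraulic radius R = A/P = 14.92/12.47 = 1.197 m.
Rearranging Manning's equation: n = (1/Q) A R^(2/3) S^(1/2) = (1/12.5) × 14.92 × 1.197^(2/3) × √0.0008 = 0.0381.

n = 0.0381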